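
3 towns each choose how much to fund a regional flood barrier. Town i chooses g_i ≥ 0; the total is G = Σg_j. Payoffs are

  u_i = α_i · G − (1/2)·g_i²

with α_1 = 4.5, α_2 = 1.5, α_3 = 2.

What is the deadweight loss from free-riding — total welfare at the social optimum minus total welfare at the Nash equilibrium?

45.25

Town i's FOC: ∂u_i/∂g_i = α_i − g_i = 0, so g_i* = α_i.
NE contributions = (4.5, 1.5, 2); G = 8.
W^NE = (Σα)·G − ½Σα_i² = 8² − ½·26.5 = 50.75.
Planner sets g_i = Σα_j = 8 for every i, so G^SO = 3·8 = 24.
W^SO = (Σα)·G^SO − ½·3·(Σα)² = (3/2)·8² = 96.
Deadweight loss = W^SO − W^NE = 45.25.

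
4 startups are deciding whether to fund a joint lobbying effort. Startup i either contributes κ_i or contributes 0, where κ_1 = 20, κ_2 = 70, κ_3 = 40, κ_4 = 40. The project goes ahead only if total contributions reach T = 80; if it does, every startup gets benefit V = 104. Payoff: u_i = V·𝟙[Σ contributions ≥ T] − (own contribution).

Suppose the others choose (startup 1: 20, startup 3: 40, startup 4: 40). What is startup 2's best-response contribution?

0

Others' total = 100 ≥ 80; contributing adds cost 70 for no extra benefit.
Best response: 0.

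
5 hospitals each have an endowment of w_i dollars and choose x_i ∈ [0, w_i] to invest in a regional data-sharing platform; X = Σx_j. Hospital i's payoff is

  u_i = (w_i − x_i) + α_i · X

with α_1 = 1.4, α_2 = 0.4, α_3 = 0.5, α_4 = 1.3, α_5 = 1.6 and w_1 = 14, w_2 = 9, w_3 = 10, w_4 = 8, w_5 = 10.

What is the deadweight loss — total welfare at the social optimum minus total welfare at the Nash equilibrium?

∂u_i/∂x_i = α_i − 1, so hospital i contributes w_i if α_i > 1, else 0.
α_i > 1 for i ∈ {1, 4, 5}; NE contributions (14, 0, 0, 8, 10), X = 32.
W^NE = Σw_i − X^NE + (Σα_i)·X^NE = 51 + 4.2·32 = 185.4.
Planner: ∂(Σu_j)/∂x_i = Σα_j − 1 = 4.2 > 0, so everyone contributes w_i; X^SO = 51, W^SO = 51 + 4.2·51 = 265.2.
Deadweight loss = 79.8.

79.8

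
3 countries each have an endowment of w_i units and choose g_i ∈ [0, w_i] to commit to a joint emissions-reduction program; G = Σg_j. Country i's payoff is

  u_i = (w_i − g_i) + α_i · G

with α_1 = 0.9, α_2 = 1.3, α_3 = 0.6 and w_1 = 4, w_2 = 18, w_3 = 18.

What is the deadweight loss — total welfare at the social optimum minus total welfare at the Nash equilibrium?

39.6

∂u_i/∂g_i = α_i − 1, so country i contributes w_i if α_i > 1, else 0.
α_i > 1 for i ∈ {2}; NE contributions (0, 18, 0), G = 18.
W^NE = Σw_i − G^NE + (Σα_i)·G^NE = 40 + 1.8·18 = 72.4.
Planner: ∂(Σu_j)/∂g_i = Σα_j − 1 = 1.8 > 0, so everyone contributes w_i; G^SO = 40, W^SO = 40 + 1.8·40 = 112.
Deadweight loss = 39.6.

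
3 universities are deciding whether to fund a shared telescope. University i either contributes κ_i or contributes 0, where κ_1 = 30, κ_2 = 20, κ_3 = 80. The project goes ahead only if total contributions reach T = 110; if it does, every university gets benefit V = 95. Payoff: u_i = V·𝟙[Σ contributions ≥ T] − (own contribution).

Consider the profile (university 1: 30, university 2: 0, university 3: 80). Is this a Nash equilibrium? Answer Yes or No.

Total = 110 ≥ 110: provided.
University 1 (pledges 30, payoff 65): dropping to 0 → total 80, payoff 0. No gain.
University 2 (pledges 0, payoff 95): pledging 20 → total 130, payoff 75. No gain.
University 3 (pledges 80, payoff 15): dropping to 0 → total 30, payoff 0. No gain.

Yes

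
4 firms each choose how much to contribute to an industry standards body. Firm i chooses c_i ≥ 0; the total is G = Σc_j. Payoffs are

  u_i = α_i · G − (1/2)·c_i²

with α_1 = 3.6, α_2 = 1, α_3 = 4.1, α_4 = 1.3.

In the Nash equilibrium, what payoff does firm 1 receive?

Firm i's FOC: ∂u_i/∂c_i = α_i − c_i = 0, so c_i* = α_i.
NE contributions = (3.6, 1, 4.1, 1.3); G = 10.
u_1 = α_1·G − ½·(c_1)² = 3.6·10 − ½·3.6² = 29.52.

29.52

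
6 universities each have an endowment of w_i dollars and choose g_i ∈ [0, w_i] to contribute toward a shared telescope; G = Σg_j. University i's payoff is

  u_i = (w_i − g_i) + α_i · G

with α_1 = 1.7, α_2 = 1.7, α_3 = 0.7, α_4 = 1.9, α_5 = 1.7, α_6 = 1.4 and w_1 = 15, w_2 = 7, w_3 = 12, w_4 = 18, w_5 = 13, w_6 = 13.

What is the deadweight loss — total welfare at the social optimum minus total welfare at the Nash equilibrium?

97.2

∂u_i/∂g_i = α_i − 1, so university i contributes w_i if α_i > 1, else 0.
α_i > 1 for i ∈ {1, 2, 4, 5, 6}; NE contributions (15, 7, 0, 18, 13, 13), G = 66.
W^NE = Σw_i − G^NE + (Σα_i)·G^NE = 78 + 8.1·66 = 612.6.
Planner: ∂(Σu_j)/∂g_i = Σα_j − 1 = 8.1 > 0, so everyone contributes w_i; G^SO = 78, W^SO = 78 + 8.1·78 = 709.8.
Deadweight loss = 97.2.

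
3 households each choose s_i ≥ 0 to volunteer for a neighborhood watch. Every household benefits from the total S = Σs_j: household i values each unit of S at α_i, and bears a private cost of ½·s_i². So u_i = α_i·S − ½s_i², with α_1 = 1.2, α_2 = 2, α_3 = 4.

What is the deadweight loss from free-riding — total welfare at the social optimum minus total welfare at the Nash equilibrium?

Household i's FOC: ∂u_i/∂s_i = α_i − s_i = 0, so s_i* = α_i.
NE contributions = (1.2, 2, 4); S = 7.2.
W^NE = (Σα)·S − ½Σα_i² = 7.2² − ½·21.44 = 41.12.
Planner sets s_i = Σα_j = 7.2 for every i, so S^SO = 3·7.2 = 21.6.
W^SO = (Σα)·S^SO − ½·3·(Σα)² = (3/2)·7.2² = 77.76.
Deadweight loss = W^SO − W^NE = 36.64.

36.64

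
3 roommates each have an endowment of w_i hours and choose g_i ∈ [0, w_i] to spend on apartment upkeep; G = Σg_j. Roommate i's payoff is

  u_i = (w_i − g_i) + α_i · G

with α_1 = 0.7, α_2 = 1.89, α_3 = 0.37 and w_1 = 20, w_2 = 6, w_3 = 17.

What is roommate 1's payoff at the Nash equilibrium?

∂u_i/∂g_i = α_i − 1, so roommate i contributes w_i if α_i > 1, else 0.
α_i > 1 for i ∈ {2}; NE contributions (0, 6, 0), G = 6.
u_1 = (20 − 0) + 0.7·6 = 24.2.

24.2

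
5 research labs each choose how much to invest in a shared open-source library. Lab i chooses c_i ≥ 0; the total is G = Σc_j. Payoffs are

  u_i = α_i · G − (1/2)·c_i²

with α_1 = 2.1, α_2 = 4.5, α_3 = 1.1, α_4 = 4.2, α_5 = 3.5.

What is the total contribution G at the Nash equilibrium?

15.4

Lab i's FOC: ∂u_i/∂c_i = α_i − c_i = 0, so c_i* = α_i.
NE contributions = (2.1, 4.5, 1.1, 4.2, 3.5); G = 15.4.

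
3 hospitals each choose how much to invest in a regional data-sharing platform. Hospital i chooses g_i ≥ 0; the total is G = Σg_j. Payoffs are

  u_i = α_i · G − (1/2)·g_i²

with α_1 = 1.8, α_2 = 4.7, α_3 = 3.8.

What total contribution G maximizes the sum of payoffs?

Planner FOC: ∂(Σu_j)/∂g_i = (Σα_j) − g_i = 0, so g_i^SO = Σα_j = 10.3 for every i; G^SO = 30.9.

30.9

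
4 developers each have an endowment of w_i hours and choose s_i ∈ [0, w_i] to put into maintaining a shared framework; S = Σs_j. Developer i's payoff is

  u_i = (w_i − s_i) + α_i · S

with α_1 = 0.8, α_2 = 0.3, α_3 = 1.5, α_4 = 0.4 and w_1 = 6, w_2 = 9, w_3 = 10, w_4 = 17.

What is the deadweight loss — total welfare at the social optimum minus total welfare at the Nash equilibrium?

∂u_i/∂s_i = α_i − 1, so developer i contributes w_i if α_i > 1, else 0.
α_i > 1 for i ∈ {3}; NE contributions (0, 0, 10, 0), S = 10.
W^NE = Σw_i − S^NE + (Σα_i)·S^NE = 42 + 2·10 = 62.
Planner: ∂(Σu_j)/∂s_i = Σα_j − 1 = 2 > 0, so everyone contributes w_i; S^SO = 42, W^SO = 42 + 2·42 = 126.
Deadweight loss = 64.

64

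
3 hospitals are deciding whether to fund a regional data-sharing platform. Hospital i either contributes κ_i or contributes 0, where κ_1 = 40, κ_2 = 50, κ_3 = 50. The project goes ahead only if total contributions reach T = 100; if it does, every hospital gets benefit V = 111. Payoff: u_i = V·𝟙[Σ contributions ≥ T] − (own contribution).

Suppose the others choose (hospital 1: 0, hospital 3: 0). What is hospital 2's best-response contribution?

Others' total = 0. Even contributing 50 gives 50 < 100: no benefit either way.
Best response: 0.

0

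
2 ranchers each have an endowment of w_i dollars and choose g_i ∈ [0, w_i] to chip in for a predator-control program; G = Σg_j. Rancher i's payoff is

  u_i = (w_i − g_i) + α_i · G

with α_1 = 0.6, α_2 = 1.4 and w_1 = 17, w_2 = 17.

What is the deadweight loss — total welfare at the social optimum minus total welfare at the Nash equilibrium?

17

∂u_i/∂g_i = α_i − 1, so rancher i contributes w_i if α_i > 1, else 0.
α_i > 1 for i ∈ {2}; NE contributions (0, 17), G = 17.
W^NE = Σw_i − G^NE + (Σα_i)·G^NE = 34 + 1·17 = 51.
Planner: ∂(Σu_j)/∂g_i = Σα_j − 1 = 1 > 0, so everyone contributes w_i; G^SO = 34, W^SO = 34 + 1·34 = 68.
Deadweight loss = 17.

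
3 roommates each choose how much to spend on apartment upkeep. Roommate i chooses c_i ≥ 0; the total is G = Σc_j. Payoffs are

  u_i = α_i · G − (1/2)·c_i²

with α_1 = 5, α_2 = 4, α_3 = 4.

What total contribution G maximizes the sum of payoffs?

39

Planner FOC: ∂(Σu_j)/∂c_i = (Σα_j) − c_i = 0, so c_i^SO = Σα_j = 13 for every i; G^SO = 39.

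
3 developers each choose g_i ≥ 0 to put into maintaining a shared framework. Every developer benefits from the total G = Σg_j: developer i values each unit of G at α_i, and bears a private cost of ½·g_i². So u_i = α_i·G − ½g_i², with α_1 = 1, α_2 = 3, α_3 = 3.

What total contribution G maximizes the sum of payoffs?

21

Planner FOC: ∂(Σu_j)/∂g_i = (Σα_j) − g_i = 0, so g_i^SO = Σα_j = 7 for every i; G^SO = 21.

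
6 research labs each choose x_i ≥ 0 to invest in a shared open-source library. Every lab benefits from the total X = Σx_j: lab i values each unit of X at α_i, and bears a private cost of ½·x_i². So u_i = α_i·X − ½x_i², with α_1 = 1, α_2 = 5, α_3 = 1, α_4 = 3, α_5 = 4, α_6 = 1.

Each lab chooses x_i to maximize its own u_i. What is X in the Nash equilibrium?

15

Lab i's FOC: ∂u_i/∂x_i = α_i − x_i = 0, so x_i* = α_i.
NE contributions = (1, 5, 1, 3, 4, 1); X = 15.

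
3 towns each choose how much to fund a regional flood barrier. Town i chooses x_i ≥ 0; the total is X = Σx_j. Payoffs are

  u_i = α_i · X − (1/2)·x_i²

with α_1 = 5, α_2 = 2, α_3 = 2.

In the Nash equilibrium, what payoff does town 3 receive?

Town i's FOC: ∂u_i/∂x_i = α_i − x_i = 0, so x_i* = α_i.
NE contributions = (5, 2, 2); X = 9.
u_3 = α_3·X − ½·(x_3)² = 2·9 − ½·2² = 16.

16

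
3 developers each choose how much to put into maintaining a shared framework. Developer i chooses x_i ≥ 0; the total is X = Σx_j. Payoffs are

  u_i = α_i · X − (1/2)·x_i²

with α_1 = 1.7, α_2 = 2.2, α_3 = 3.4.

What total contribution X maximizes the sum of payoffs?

21.9

Planner FOC: ∂(Σu_j)/∂x_i = (Σα_j) − x_i = 0, so x_i^SO = Σα_j = 7.3 for every i; X^SO = 21.9.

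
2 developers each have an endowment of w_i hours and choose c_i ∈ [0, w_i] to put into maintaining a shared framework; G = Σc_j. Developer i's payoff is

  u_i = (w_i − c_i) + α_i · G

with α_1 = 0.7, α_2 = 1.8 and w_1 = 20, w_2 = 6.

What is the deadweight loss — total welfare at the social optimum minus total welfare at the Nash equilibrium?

∂u_i/∂c_i = α_i − 1, so developer i contributes w_i if α_i > 1, else 0.
α_i > 1 for i ∈ {2}; NE contributions (0, 6), G = 6.
W^NE = Σw_i − G^NE + (Σα_i)·G^NE = 26 + 1.5·6 = 35.
Planner: ∂(Σu_j)/∂c_i = Σα_j − 1 = 1.5 > 0, so everyone contributes w_i; G^SO = 26, W^SO = 26 + 1.5·26 = 65.
Deadweight loss = 30.

30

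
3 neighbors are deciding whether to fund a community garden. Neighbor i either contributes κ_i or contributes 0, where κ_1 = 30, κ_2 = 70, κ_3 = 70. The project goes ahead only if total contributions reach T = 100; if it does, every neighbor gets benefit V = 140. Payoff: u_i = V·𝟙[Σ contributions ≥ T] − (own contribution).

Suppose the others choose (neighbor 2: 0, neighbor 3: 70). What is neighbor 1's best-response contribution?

Others' total = 70. Contributing 30 brings total to 100 ≥ 100: gain V − κ_1 = 110.
Best response: 30.

30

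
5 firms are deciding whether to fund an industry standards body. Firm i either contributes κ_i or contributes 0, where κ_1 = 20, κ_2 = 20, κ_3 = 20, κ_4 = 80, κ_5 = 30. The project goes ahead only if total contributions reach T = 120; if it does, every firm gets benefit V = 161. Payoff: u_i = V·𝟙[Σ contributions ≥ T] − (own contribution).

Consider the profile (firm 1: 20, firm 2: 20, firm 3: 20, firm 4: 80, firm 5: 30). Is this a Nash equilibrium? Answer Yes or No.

Total = 170 ≥ 120: provided.
Firm 1 (pledges 20, payoff 141): dropping to 0 → total 150, payoff 161. Profitable deviation.

No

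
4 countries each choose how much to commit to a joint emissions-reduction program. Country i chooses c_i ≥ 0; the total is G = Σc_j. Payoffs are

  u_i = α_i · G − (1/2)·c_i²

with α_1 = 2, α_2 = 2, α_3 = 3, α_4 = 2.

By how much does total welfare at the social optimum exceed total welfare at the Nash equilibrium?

91.5

Country i's FOC: ∂u_i/∂c_i = α_i − c_i = 0, so c_i* = α_i.
NE contributions = (2, 2, 3, 2); G = 9.
W^NE = (Σα)·G − ½Σα_i² = 9² − ½·21 = 70.5.
Planner sets c_i = Σα_j = 9 for every i, so G^SO = 4·9 = 36.
W^SO = (Σα)·G^SO − ½·4·(Σα)² = (4/2)·9² = 162.
Deadweight loss = W^SO − W^NE = 91.5.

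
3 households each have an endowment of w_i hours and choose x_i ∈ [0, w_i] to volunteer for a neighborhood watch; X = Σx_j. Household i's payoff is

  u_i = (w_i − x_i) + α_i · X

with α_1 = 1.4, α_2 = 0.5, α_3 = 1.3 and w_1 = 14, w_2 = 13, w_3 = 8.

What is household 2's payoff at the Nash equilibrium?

24

∂u_i/∂x_i = α_i − 1, so household i contributes w_i if α_i > 1, else 0.
α_i > 1 for i ∈ {1, 3}; NE contributions (14, 0, 8), X = 22.
u_2 = (13 − 0) + 0.5·22 = 24.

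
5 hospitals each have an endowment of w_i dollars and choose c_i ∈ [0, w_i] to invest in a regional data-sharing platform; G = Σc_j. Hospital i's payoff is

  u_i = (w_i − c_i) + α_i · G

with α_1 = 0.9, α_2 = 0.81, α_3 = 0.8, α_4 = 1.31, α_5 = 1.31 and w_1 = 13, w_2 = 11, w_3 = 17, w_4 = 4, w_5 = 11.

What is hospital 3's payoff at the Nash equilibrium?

29

∂u_i/∂c_i = α_i − 1, so hospital i contributes w_i if α_i > 1, else 0.
α_i > 1 for i ∈ {4, 5}; NE contributions (0, 0, 0, 4, 11), G = 15.
u_3 = (17 − 0) + 0.8·15 = 29.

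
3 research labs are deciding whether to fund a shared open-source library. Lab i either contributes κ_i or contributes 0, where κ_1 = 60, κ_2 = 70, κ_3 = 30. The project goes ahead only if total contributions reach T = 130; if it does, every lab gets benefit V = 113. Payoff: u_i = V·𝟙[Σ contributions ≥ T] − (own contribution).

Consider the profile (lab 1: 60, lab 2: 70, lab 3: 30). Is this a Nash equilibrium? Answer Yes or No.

Total = 160 ≥ 130: provided.
Lab 1 (pledges 60, payoff 53): dropping to 0 → total 100, payoff 0. No gain.
Lab 2 (pledges 70, payoff 43): dropping to 0 → total 90, payoff 0. No gain.
Lab 3 (pledges 30, payoff 83): dropping to 0 → total 130, payoff 113. Profitable deviation.

No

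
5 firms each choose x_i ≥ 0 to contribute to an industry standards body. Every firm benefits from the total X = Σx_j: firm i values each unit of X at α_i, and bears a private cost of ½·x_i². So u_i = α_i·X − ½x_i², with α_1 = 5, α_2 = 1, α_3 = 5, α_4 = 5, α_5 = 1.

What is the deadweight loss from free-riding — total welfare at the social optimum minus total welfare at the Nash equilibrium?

Firm i's FOC: ∂u_i/∂x_i = α_i − x_i = 0, so x_i* = α_i.
NE contributions = (5, 1, 5, 5, 1); X = 17.
W^NE = (Σα)·X − ½Σα_i² = 17² − ½·77 = 250.5.
Planner sets x_i = Σα_j = 17 for every i, so X^SO = 5·17 = 85.
W^SO = (Σα)·X^SO − ½·5·(Σα)² = (5/2)·17² = 722.5.
Deadweight loss = W^SO − W^NE = 472.

472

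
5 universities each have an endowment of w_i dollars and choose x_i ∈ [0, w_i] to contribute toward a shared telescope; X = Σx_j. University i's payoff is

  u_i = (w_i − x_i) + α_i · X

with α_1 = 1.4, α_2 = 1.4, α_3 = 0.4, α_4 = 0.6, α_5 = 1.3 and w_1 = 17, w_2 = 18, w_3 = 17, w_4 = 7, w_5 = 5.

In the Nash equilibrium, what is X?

∂u_i/∂x_i = α_i − 1, so university i contributes w_i if α_i > 1, else 0.
α_i > 1 for i ∈ {1, 2, 5}; NE contributions (17, 18, 0, 0, 5), X = 40.

40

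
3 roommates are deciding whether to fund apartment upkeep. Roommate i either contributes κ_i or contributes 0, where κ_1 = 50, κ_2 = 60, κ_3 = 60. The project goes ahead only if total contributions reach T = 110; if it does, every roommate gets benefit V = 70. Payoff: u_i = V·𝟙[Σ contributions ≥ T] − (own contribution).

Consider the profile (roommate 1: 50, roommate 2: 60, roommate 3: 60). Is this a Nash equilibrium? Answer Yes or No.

No

Total = 170 ≥ 110: provided.
Roommate 1 (pledges 50, payoff 20): dropping to 0 → total 120, payoff 70. Profitable deviation.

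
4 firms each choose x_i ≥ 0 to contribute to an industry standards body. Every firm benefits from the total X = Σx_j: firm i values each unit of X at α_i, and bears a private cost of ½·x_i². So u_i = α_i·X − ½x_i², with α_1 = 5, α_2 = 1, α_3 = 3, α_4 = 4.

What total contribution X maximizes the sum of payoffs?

52

Planner FOC: ∂(Σu_j)/∂x_i = (Σα_j) − x_i = 0, so x_i^SO = Σα_j = 13 for every i; X^SO = 52.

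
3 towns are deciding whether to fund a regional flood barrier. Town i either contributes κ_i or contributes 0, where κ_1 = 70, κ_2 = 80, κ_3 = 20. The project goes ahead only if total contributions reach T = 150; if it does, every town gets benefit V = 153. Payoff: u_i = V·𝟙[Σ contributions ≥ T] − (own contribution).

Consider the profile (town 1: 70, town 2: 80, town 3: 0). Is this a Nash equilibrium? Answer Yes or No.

Yes

Total = 150 ≥ 150: provided.
Town 1 (pledges 70, payoff 83): dropping to 0 → total 80, payoff 0. No gain.
Town 2 (pledges 80, payoff 73): dropping to 0 → total 70, payoff 0. No gain.
Town 3 (pledges 0, payoff 153): pledging 20 → total 170, payoff 133. No gain.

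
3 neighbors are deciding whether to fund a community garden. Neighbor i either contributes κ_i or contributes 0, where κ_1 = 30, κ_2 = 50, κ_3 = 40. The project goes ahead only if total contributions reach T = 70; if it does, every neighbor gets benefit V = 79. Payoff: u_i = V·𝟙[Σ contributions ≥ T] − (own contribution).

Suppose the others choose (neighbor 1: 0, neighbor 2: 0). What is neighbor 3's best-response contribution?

0

Others' total = 0. Even contributing 40 gives 40 < 70: no benefit either way.
Best response: 0.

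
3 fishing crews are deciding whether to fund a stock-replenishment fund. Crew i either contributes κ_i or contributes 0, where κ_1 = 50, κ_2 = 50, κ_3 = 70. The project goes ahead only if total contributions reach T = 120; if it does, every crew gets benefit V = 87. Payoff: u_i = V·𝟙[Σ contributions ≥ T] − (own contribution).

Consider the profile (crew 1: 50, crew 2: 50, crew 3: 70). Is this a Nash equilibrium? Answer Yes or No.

No

Total = 170 ≥ 120: provided.
Crew 1 (pledges 50, payoff 37): dropping to 0 → total 120, payoff 87. Profitable deviation.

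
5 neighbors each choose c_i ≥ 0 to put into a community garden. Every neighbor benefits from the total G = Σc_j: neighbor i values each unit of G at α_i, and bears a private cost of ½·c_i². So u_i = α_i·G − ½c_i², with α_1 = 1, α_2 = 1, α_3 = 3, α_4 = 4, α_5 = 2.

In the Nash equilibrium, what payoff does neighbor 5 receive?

20

Neighbor i's FOC: ∂u_i/∂c_i = α_i − c_i = 0, so c_i* = α_i.
NE contributions = (1, 1, 3, 4, 2); G = 11.
u_5 = α_5·G − ½·(c_5)² = 2·11 − ½·2² = 20.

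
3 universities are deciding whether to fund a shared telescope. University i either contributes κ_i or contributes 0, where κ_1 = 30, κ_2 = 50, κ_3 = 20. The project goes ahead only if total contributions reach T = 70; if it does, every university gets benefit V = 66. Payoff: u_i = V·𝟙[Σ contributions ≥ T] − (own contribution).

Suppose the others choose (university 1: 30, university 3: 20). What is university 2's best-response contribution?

Others' total = 50. Contributing 50 brings total to 100 ≥ 70: gain V − κ_2 = 16.
Best response: 50.

50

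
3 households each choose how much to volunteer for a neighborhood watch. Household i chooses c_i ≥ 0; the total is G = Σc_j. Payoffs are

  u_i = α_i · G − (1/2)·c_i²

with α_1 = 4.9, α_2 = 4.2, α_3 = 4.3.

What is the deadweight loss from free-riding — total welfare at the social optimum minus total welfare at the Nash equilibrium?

119.85

Household i's FOC: ∂u_i/∂c_i = α_i − c_i = 0, so c_i* = α_i.
NE contributions = (4.9, 4.2, 4.3); G = 13.4.
W^NE = (Σα)·G − ½Σα_i² = 13.4² − ½·60.14 = 149.49.
Planner sets c_i = Σα_j = 13.4 for every i, so G^SO = 3·13.4 = 40.2.
W^SO = (Σα)·G^SO − ½·3·(Σα)² = (3/2)·13.4² = 269.34.
Deadweight loss = W^SO − W^NE = 119.85.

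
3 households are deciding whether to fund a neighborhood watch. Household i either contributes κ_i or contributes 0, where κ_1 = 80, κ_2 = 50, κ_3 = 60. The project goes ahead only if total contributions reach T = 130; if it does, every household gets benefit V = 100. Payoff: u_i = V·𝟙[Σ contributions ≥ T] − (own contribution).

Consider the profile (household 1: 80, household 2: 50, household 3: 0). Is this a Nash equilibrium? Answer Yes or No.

Yes

Total = 130 ≥ 130: provided.
Household 1 (pledges 80, payoff 20): dropping to 0 → total 50, payoff 0. No gain.
Household 2 (pledges 50, payoff 50): dropping to 0 → total 80, payoff 0. No gain.
Household 3 (pledges 0, payoff 100): pledging 60 → total 190, payoff 40. No gain.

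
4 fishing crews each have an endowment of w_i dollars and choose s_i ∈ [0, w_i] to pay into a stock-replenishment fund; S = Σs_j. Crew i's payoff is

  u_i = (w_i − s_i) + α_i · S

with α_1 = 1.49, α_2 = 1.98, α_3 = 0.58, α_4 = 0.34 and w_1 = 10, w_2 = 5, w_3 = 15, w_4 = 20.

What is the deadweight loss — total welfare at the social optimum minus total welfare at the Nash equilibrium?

∂u_i/∂s_i = α_i − 1, so crew i contributes w_i if α_i > 1, else 0.
α_i > 1 for i ∈ {1, 2}; NE contributions (10, 5, 0, 0), S = 15.
W^NE = Σw_i − S^NE + (Σα_i)·S^NE = 50 + 3.39·15 = 100.85.
Planner: ∂(Σu_j)/∂s_i = Σα_j − 1 = 3.39 > 0, so everyone contributes w_i; S^SO = 50, W^SO = 50 + 3.39·50 = 219.5.
Deadweight loss = 118.65.

118.65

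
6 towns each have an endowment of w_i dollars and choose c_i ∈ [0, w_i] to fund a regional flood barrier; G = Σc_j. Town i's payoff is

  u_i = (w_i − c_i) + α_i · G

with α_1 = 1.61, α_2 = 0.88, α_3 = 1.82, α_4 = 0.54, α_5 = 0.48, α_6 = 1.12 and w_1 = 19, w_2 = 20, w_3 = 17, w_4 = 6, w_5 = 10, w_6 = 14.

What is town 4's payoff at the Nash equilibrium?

∂u_i/∂c_i = α_i − 1, so town i contributes w_i if α_i > 1, else 0.
α_i > 1 for i ∈ {1, 3, 6}; NE contributions (19, 0, 17, 0, 0, 14), G = 50.
u_4 = (6 − 0) + 0.54·50 = 33.

33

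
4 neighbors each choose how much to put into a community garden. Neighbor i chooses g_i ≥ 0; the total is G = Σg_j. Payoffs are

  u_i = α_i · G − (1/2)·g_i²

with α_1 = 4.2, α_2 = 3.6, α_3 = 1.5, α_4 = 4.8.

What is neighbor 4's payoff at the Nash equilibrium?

Neighbor i's FOC: ∂u_i/∂g_i = α_i − g_i = 0, so g_i* = α_i.
NE contributions = (4.2, 3.6, 1.5, 4.8); G = 14.1.
u_4 = α_4·G − ½·(g_4)² = 4.8·14.1 − ½·4.8² = 56.16.

56.16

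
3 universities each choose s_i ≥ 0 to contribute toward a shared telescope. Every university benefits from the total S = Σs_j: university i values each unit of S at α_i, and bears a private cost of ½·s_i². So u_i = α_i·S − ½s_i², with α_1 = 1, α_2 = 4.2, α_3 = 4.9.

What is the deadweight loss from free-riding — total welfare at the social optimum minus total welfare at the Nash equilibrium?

72.33

University i's FOC: ∂u_i/∂s_i = α_i − s_i = 0, so s_i* = α_i.
NE contributions = (1, 4.2, 4.9); S = 10.1.
W^NE = (Σα)·S − ½Σα_i² = 10.1² − ½·42.65 = 80.685.
Planner sets s_i = Σα_j = 10.1 for every i, so S^SO = 3·10.1 = 30.3.
W^SO = (Σα)·S^SO − ½·3·(Σα)² = (3/2)·10.1² = 153.015.
Deadweight loss = W^SO − W^NE = 72.33.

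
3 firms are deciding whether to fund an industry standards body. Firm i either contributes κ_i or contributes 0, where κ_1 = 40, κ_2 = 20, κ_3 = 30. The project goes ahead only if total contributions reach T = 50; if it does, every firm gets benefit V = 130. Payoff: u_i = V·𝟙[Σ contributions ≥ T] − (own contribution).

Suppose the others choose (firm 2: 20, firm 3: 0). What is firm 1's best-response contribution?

Others' total = 20. Contributing 40 brings total to 60 ≥ 50: gain V − κ_1 = 90.
Best response: 40.

40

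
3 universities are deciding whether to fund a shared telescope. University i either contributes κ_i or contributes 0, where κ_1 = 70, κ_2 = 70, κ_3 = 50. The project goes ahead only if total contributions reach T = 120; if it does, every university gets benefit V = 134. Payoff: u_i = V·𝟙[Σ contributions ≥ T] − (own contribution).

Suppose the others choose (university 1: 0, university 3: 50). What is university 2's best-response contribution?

70

Others' total = 50. Contributing 70 brings total to 120 ≥ 120: gain V − κ_2 = 64.
Best response: 70.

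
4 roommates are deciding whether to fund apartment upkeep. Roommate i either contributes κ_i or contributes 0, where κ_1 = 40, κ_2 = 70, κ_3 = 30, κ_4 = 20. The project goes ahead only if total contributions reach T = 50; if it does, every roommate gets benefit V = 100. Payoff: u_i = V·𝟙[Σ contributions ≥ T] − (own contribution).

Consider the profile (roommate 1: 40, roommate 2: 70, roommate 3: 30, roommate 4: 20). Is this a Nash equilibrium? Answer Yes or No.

No

Total = 160 ≥ 50: provided.
Roommate 1 (pledges 40, payoff 60): dropping to 0 → total 120, payoff 100. Profitable deviation.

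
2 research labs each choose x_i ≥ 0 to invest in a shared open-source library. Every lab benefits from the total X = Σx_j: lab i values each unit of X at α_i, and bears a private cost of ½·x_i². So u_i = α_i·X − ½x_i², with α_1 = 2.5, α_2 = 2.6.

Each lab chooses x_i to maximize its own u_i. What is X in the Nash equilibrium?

Lab i's FOC: ∂u_i/∂x_i = α_i − x_i = 0, so x_i* = α_i.
NE contributions = (2.5, 2.6); X = 5.1.

5.1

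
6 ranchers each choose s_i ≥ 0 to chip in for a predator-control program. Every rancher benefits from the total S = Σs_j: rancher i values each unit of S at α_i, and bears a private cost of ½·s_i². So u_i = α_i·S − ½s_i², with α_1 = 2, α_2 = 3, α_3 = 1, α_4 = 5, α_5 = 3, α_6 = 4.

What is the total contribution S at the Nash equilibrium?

Rancher i's FOC: ∂u_i/∂s_i = α_i − s_i = 0, so s_i* = α_i.
NE contributions = (2, 3, 1, 5, 3, 4); S = 18.

18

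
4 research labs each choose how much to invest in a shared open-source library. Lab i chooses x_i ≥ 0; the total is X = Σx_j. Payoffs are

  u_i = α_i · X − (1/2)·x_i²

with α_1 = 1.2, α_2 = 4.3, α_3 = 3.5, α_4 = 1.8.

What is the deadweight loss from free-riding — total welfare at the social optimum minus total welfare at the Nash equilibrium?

Lab i's FOC: ∂u_i/∂x_i = α_i − x_i = 0, so x_i* = α_i.
NE contributions = (1.2, 4.3, 3.5, 1.8); X = 10.8.
W^NE = (Σα)·X − ½Σα_i² = 10.8² − ½·35.42 = 98.93.
Planner sets x_i = Σα_j = 10.8 for every i, so X^SO = 4·10.8 = 43.2.
W^SO = (Σα)·X^SO − ½·4·(Σα)² = (4/2)·10.8² = 233.28.
Deadweight loss = W^SO − W^NE = 134.35.

134.35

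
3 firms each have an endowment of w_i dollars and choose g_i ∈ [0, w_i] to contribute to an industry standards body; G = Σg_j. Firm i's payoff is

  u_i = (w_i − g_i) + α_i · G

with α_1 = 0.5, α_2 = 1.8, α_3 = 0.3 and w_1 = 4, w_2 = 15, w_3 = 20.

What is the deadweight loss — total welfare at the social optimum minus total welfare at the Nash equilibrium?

38.4

∂u_i/∂g_i = α_i − 1, so firm i contributes w_i if α_i > 1, else 0.
α_i > 1 for i ∈ {2}; NE contributions (0, 15, 0), G = 15.
W^NE = Σw_i − G^NE + (Σα_i)·G^NE = 39 + 1.6·15 = 63.
Planner: ∂(Σu_j)/∂g_i = Σα_j − 1 = 1.6 > 0, so everyone contributes w_i; G^SO = 39, W^SO = 39 + 1.6·39 = 101.4.
Deadweight loss = 38.4.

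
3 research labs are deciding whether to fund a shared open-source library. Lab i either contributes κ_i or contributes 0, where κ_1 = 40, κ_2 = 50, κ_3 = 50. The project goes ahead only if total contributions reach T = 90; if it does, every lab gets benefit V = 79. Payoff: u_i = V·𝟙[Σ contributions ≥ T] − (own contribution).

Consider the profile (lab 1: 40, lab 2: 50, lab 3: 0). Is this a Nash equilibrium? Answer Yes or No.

Total = 90 ≥ 90: provided.
Lab 1 (pledges 40, payoff 39): dropping to 0 → total 50, payoff 0. No gain.
Lab 2 (pledges 50, payoff 29): dropping to 0 → total 40, payoff 0. No gain.
Lab 3 (pledges 0, payoff 79): pledging 50 → total 140, payoff 29. No gain.

Yes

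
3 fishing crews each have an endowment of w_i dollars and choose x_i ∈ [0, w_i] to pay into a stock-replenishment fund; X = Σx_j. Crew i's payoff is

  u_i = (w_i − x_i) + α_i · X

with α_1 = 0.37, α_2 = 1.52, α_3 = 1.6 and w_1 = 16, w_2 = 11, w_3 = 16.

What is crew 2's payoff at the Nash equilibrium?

∂u_i/∂x_i = α_i − 1, so crew i contributes w_i if α_i > 1, else 0.
α_i > 1 for i ∈ {2, 3}; NE contributions (0, 11, 16), X = 27.
u_2 = (11 − 11) + 1.52·27 = 41.04.

41.04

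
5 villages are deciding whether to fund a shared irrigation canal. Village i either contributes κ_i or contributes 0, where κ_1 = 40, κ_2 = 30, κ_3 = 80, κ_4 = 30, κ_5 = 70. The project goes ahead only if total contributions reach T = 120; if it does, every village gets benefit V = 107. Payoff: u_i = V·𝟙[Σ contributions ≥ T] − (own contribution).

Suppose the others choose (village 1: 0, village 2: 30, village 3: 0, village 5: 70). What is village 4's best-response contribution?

30

Others' total = 100. Contributing 30 brings total to 130 ≥ 120: gain V − κ_4 = 77.
Best response: 30.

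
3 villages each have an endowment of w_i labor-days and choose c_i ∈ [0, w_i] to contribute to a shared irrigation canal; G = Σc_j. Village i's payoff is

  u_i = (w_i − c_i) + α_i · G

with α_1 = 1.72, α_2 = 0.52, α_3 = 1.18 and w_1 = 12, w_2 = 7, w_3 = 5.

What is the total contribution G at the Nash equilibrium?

17

∂u_i/∂c_i = α_i − 1, so village i contributes w_i if α_i > 1, else 0.
α_i > 1 for i ∈ {1, 3}; NE contributions (12, 0, 5), G = 17.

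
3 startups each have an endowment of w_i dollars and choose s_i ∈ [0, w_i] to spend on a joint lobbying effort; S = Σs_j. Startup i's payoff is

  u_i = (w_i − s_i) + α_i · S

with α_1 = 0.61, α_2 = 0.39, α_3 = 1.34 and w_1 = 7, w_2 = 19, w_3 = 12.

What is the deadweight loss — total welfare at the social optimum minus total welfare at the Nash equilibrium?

34.84

∂u_i/∂s_i = α_i − 1, so startup i contributes w_i if α_i > 1, else 0.
α_i > 1 for i ∈ {3}; NE contributions (0, 0, 12), S = 12.
W^NE = Σw_i − S^NE + (Σα_i)·S^NE = 38 + 1.34·12 = 54.08.
Planner: ∂(Σu_j)/∂s_i = Σα_j − 1 = 1.34 > 0, so everyone contributes w_i; S^SO = 38, W^SO = 38 + 1.34·38 = 88.92.
Deadweight loss = 34.84.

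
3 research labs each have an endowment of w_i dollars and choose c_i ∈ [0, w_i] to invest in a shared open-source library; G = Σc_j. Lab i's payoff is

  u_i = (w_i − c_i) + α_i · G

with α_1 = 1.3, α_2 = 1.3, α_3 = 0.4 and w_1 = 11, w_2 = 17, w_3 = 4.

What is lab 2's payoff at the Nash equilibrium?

36.4

∂u_i/∂c_i = α_i − 1, so lab i contributes w_i if α_i > 1, else 0.
α_i > 1 for i ∈ {1, 2}; NE contributions (11, 17, 0), G = 28.
u_2 = (17 − 17) + 1.3·28 = 36.4.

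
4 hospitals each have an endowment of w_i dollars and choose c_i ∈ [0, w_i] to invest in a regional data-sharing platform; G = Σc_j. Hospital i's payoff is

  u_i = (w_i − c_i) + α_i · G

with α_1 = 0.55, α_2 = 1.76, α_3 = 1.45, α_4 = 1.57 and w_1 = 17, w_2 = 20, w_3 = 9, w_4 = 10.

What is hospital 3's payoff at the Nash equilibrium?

56.55

∂u_i/∂c_i = α_i − 1, so hospital i contributes w_i if α_i > 1, else 0.
α_i > 1 for i ∈ {2, 3, 4}; NE contributions (0, 20, 9, 10), G = 39.
u_3 = (9 − 9) + 1.45·39 = 56.55.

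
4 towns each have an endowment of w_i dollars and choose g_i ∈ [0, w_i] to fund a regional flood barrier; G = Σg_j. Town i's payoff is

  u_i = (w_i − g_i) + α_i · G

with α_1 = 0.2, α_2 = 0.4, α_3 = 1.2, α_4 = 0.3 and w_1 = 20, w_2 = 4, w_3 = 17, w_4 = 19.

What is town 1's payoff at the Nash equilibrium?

∂u_i/∂g_i = α_i − 1, so town i contributes w_i if α_i > 1, else 0.
α_i > 1 for i ∈ {3}; NE contributions (0, 0, 17, 0), G = 17.
u_1 = (20 − 0) + 0.2·17 = 23.4.

23.4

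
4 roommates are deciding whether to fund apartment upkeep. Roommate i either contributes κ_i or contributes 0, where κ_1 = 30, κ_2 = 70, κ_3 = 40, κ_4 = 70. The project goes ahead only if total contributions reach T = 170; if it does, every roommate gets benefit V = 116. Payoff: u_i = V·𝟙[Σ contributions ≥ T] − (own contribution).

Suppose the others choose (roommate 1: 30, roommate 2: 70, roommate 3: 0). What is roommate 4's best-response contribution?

Others' total = 100. Contributing 70 brings total to 170 ≥ 170: gain V − κ_4 = 46.
Best response: 70.

70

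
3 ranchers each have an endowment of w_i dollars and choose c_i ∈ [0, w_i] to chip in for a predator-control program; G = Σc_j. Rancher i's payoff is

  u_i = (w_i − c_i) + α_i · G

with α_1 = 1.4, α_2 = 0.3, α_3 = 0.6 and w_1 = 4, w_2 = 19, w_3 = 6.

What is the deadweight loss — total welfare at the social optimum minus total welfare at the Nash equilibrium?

32.5

∂u_i/∂c_i = α_i − 1, so rancher i contributes w_i if α_i > 1, else 0.
α_i > 1 for i ∈ {1}; NE contributions (4, 0, 0), G = 4.
W^NE = Σw_i − G^NE + (Σα_i)·G^NE = 29 + 1.3·4 = 34.2.
Planner: ∂(Σu_j)/∂c_i = Σα_j − 1 = 1.3 > 0, so everyone contributes w_i; G^SO = 29, W^SO = 29 + 1.3·29 = 66.7.
Deadweight loss = 32.5.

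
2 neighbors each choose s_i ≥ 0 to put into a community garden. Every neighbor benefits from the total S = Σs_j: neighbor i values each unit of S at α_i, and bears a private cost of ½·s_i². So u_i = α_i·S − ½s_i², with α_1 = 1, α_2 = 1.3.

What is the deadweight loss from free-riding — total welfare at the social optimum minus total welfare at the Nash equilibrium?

Neighbor i's FOC: ∂u_i/∂s_i = α_i − s_i = 0, so s_i* = α_i.
NE contributions = (1, 1.3); S = 2.3.
W^NE = (Σα)·S − ½Σα_i² = 2.3² − ½·2.69 = 3.945.
Planner sets s_i = Σα_j = 2.3 for every i, so S^SO = 2·2.3 = 4.6.
W^SO = (Σα)·S^SO − ½·2·(Σα)² = (2/2)·2.3² = 5.29.
Deadweight loss = W^SO − W^NE = 1.345.

1.345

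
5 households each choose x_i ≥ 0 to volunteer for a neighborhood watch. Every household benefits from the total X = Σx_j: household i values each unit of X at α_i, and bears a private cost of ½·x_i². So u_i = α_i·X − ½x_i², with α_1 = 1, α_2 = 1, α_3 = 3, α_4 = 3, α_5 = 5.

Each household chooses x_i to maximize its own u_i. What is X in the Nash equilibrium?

13

Household i's FOC: ∂u_i/∂x_i = α_i − x_i = 0, so x_i* = α_i.
NE contributions = (1, 1, 3, 3, 5); X = 13.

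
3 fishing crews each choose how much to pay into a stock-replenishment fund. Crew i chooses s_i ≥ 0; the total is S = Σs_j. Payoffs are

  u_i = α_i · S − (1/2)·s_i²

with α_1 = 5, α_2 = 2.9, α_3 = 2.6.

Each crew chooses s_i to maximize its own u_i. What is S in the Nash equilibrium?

Crew i's FOC: ∂u_i/∂s_i = α_i − s_i = 0, so s_i* = α_i.
NE contributions = (5, 2.9, 2.6); S = 10.5.

10.5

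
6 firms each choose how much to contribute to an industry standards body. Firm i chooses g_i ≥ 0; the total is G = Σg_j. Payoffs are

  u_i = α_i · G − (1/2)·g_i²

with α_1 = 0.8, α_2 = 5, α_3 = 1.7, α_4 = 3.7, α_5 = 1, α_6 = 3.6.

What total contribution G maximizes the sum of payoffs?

94.8

Planner FOC: ∂(Σu_j)/∂g_i = (Σα_j) − g_i = 0, so g_i^SO = Σα_j = 15.8 for every i; G^SO = 94.8.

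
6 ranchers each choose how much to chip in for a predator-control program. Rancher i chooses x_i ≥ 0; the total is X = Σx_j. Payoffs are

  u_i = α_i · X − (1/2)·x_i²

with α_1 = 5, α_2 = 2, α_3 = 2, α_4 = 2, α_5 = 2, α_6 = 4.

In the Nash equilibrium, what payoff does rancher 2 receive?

Rancher i's FOC: ∂u_i/∂x_i = α_i − x_i = 0, so x_i* = α_i.
NE contributions = (5, 2, 2, 2, 2, 4); X = 17.
u_2 = α_2·X − ½·(x_2)² = 2·17 − ½·2² = 32.

32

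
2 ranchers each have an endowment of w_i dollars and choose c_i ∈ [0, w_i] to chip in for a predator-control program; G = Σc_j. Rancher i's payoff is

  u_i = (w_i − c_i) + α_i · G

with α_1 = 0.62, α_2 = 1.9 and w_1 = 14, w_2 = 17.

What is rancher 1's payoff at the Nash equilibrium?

24.54

∂u_i/∂c_i = α_i − 1, so rancher i contributes w_i if α_i > 1, else 0.
α_i > 1 for i ∈ {2}; NE contributions (0, 17), G = 17.
u_1 = (14 − 0) + 0.62·17 = 24.54.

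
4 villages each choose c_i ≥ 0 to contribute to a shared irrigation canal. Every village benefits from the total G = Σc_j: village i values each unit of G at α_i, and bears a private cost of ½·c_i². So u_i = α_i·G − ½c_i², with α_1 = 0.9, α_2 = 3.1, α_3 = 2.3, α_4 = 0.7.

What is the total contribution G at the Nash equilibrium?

7

Village i's FOC: ∂u_i/∂c_i = α_i − c_i = 0, so c_i* = α_i.
NE contributions = (0.9, 3.1, 2.3, 0.7); G = 7.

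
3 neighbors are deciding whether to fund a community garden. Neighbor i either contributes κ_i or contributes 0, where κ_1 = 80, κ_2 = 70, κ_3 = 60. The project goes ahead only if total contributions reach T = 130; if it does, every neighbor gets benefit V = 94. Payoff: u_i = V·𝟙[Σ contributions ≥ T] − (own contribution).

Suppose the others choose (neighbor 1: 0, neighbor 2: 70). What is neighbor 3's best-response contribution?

60

Others' total = 70. Contributing 60 brings total to 130 ≥ 130: gain V − κ_3 = 34.
Best response: 60.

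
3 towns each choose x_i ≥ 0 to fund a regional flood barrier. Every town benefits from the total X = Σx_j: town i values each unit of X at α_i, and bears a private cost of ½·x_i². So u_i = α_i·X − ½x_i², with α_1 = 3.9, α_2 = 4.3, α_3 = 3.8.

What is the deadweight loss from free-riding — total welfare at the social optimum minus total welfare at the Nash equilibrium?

Town i's FOC: ∂u_i/∂x_i = α_i − x_i = 0, so x_i* = α_i.
NE contributions = (3.9, 4.3, 3.8); X = 12.
W^NE = (Σα)·X − ½Σα_i² = 12² − ½·48.14 = 119.93.
Planner sets x_i = Σα_j = 12 for every i, so X^SO = 3·12 = 36.
W^SO = (Σα)·X^SO − ½·3·(Σα)² = (3/2)·12² = 216.
Deadweight loss = W^SO − W^NE = 96.07.

96.07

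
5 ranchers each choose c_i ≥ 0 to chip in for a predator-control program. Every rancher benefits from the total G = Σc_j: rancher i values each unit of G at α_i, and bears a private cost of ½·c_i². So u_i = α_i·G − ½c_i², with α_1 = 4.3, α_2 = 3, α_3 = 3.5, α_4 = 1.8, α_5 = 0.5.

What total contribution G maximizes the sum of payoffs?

65.5

Planner FOC: ∂(Σu_j)/∂c_i = (Σα_j) − c_i = 0, so c_i^SO = Σα_j = 13.1 for every i; G^SO = 65.5.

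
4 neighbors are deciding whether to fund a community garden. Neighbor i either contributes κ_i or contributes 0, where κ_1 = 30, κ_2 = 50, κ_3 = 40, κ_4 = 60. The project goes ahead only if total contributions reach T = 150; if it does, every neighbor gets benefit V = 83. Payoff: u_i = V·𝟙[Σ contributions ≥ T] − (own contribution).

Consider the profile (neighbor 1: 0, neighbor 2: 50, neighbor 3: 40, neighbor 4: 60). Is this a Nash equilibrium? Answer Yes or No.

Yes

Total = 150 ≥ 150: provided.
Neighbor 1 (pledges 0, payoff 83): pledging 30 → total 180, payoff 53. No gain.
Neighbor 2 (pledges 50, payoff 33): dropping to 0 → total 100, payoff 0. No gain.
Neighbor 3 (pledges 40, payoff 43): dropping to 0 → total 110, payoff 0. No gain.
Neighbor 4 (pledges 60, payoff 23): dropping to 0 → total 90, payoff 0. No gain.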